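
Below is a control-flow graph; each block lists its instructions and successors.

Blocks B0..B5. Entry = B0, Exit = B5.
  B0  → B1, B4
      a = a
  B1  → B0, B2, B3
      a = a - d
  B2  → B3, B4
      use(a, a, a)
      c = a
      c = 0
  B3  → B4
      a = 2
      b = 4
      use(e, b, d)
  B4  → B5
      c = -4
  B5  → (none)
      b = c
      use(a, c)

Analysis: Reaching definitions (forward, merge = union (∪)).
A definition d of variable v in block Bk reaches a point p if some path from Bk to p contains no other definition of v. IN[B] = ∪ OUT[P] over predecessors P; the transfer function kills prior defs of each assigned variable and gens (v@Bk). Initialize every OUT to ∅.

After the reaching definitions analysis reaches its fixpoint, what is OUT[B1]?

Per-block solution:
  B0:  IN={a@B1}  OUT={a@B0}
  B1:  IN={a@B0}  OUT={a@B1}
  B2:  IN={a@B1}  OUT={a@B1, c@B2}
  B3:  IN={a@B1, c@B2}  OUT={a@B3, b@B3, c@B2}
  B4:  IN={a@B0, a@B1, a@B3, b@B3, c@B2}  OUT={a@B0, a@B1, a@B3, b@B3, c@B4}
  B5:  IN={a@B0, a@B1, a@B3, b@B3, c@B4}  OUT={a@B0, a@B1, a@B3, b@B5, c@B4}

Merge at B1: IN[B1] = OUT[B0] = {a@B0}
Applying B1's transfer function to that IN value gives OUT[B1] (row B1 above).

Answer: {a@B1}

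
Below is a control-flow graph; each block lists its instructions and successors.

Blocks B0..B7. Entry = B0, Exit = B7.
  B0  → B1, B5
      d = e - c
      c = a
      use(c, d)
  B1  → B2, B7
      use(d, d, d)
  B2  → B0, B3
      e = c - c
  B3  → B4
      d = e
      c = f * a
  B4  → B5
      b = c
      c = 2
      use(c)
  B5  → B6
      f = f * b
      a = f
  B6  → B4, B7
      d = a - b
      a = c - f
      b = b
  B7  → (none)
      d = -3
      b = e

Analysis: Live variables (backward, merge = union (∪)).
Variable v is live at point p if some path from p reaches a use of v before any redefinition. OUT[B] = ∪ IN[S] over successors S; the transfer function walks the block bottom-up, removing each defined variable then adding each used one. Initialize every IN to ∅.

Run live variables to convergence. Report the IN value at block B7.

Answer: {e}

Trace:
Fixpoint table:
  B0:  IN={a, b, c, e, f}  OUT={a, b, c, d, e, f}
  B1:  IN={a, b, c, d, e, f}  OUT={a, b, c, e, f}
  B2:  IN={a, b, c, f}  OUT={a, b, c, e, f}
  B3:  IN={a, e, f}  OUT={c, e, f}
  B4:  IN={c, e, f}  OUT={b, c, e, f}
  B5:  IN={b, c, e, f}  OUT={a, b, c, e, f}
  B6:  IN={a, b, c, e, f}  OUT={c, e, f}
  B7:  IN={e}  OUT={}

B7 is the boundary node: OUT[B7] = {}
Applying B7's transfer function to that OUT value gives IN[B7] (row B7 above).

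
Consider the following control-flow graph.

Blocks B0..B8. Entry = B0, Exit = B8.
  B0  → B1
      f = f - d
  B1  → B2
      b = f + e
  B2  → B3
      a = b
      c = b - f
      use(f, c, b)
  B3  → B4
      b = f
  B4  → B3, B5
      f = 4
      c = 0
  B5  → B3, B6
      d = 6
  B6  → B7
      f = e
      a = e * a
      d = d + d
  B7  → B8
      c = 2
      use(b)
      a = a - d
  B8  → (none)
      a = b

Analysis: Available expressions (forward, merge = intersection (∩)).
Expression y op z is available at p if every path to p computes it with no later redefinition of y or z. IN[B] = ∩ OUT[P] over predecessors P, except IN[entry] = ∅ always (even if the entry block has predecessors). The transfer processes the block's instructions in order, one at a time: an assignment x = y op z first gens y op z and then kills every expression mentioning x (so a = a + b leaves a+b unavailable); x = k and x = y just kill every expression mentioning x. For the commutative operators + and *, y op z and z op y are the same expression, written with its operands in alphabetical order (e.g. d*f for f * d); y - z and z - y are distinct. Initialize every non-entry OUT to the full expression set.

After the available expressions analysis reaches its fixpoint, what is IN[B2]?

Answer: {e+f}

Derivation:
Per-block solution:
  B0: | IN={} | OUT={}
  B1: | IN={} | OUT={e+f}
  B2: | IN={e+f} | OUT={b-f, e+f}
  B3: | IN={} | OUT={}
  B4: | IN={} | OUT={}
  B5: | IN={} | OUT={}
  B6: | IN={} | OUT={}
  B7: | IN={} | OUT={}
  B8: | IN={} | OUT={}

Merge at B2: IN[B2] = OUT[B1] = {e+f}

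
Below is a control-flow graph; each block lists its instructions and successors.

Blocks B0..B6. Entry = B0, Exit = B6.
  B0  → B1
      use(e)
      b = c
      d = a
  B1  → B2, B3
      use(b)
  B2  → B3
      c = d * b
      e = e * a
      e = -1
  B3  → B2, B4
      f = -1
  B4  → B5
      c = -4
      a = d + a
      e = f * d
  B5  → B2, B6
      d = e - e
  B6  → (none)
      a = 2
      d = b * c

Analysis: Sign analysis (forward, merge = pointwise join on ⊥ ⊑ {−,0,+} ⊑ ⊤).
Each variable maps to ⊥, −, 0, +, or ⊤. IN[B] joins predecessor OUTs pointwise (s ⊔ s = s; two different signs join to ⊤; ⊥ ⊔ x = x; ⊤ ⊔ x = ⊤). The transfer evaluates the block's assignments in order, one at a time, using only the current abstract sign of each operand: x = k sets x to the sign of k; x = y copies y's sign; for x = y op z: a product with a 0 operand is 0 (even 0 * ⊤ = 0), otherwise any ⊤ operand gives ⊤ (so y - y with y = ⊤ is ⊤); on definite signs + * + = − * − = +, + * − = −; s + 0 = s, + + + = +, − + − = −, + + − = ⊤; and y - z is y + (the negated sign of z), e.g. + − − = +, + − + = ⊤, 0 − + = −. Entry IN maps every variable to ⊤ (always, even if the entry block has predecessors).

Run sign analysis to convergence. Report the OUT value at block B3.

Per-block solution:
  B0: | IN=(all ⊤) | OUT=(all ⊤)
  B1: | IN=(all ⊤) | OUT=(all ⊤)
  B2: | IN=(all ⊤) | OUT={e:-; rest ⊤}
  B3: | IN=(all ⊤) | OUT={f:-; rest ⊤}
  B4: | IN={f:-; rest ⊤} | OUT={c:-, f:-; rest ⊤}
  B5: | IN={c:-, f:-; rest ⊤} | OUT={c:-, f:-; rest ⊤}
  B6: | IN={c:-, f:-; rest ⊤} | OUT={a:+, c:-, f:-; rest ⊤}

Merge at B3: IN[B3] = OUT[B1] ⊔ OUT[B2] = {a: ⊤, b: ⊤, c: ⊤, d: ⊤, e: ⊤, f: ⊤}
Applying B3's transfer function to that IN value gives OUT[B3] (row B3 above).

Answer: {a: ⊤, b: ⊤, c: ⊤, d: ⊤, e: ⊤, f: -}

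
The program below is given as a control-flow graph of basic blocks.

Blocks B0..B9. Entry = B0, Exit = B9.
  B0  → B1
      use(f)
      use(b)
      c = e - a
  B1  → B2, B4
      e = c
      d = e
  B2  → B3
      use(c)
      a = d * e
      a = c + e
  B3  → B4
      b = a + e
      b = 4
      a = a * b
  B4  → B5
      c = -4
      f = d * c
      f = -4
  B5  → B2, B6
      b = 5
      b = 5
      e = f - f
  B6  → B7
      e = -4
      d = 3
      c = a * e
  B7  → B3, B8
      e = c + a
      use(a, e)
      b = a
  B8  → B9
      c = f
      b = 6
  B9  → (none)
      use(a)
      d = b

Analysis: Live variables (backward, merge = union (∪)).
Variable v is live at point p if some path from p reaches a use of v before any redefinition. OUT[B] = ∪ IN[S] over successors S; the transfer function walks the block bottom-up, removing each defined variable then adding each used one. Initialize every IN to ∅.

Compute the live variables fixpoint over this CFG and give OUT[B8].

Per-block solution:
  B0: | IN={a, b, e, f} | OUT={a, c}
  B1: | IN={a, c} | OUT={a, c, d, e}
  B2: | IN={c, d, e} | OUT={a, d, e}
  B3: | IN={a, d, e} | OUT={a, d}
  B4: | IN={a, d} | OUT={a, c, d, f}
  B5: | IN={a, c, d, f} | OUT={a, c, d, e, f}
  B6: | IN={a, f} | OUT={a, c, d, f}
  B7: | IN={a, c, d, f} | OUT={a, d, e, f}
  B8: | IN={a, f} | OUT={a, b}
  B9: | IN={a, b} | OUT={}

Merge at B8: OUT[B8] = IN[B9] = {a, b}

Answer: {a, b}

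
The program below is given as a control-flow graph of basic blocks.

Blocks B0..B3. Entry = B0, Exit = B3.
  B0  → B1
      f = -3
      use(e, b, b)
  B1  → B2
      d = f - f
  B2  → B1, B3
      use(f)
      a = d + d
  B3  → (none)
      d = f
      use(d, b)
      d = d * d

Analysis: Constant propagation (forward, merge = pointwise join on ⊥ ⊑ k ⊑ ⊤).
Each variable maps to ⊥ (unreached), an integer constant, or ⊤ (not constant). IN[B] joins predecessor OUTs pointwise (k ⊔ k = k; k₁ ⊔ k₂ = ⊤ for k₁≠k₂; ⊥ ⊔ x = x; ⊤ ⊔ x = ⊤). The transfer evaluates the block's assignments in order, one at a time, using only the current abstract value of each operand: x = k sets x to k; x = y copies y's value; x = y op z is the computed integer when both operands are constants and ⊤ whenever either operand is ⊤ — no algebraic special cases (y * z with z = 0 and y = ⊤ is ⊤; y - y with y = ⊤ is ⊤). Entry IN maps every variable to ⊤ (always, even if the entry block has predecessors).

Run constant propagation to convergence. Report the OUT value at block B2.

Answer: {a: 0, b: ⊤, c: ⊤, d: 0, e: ⊤, f: -3}

Derivation:
Converged values:
  B0: | IN=(all ⊤) | OUT={f:-3; rest ⊤}
  B1: | IN={f:-3; rest ⊤} | OUT={d:0, f:-3; rest ⊤}
  B2: | IN={d:0, f:-3; rest ⊤} | OUT={a:0, d:0, f:-3; rest ⊤}
  B3: | IN={a:0, d:0, f:-3; rest ⊤} | OUT={a:0, d:9, f:-3; rest ⊤}

Merge at B2: IN[B2] = OUT[B1] = {a: ⊤, b: ⊤, c: ⊤, d: 0, e: ⊤, f: -3}
Applying B2's transfer function to that IN value gives OUT[B2] (row B2 above).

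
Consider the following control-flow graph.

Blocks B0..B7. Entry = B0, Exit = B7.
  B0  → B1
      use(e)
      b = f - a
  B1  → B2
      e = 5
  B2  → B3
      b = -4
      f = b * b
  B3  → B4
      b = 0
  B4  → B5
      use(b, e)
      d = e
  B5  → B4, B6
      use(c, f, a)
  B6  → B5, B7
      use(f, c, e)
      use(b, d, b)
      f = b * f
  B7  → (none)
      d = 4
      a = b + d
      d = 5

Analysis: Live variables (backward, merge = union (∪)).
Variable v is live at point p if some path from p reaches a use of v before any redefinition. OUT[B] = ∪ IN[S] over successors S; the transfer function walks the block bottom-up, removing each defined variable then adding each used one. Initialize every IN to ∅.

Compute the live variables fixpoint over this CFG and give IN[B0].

Answer: {a, c, e, f}

Working:
Converged values:
  B0:   IN={a, c, e, f}   OUT={a, c}
  B1:   IN={a, c}   OUT={a, c, e}
  B2:   IN={a, c, e}   OUT={a, c, e, f}
  B3:   IN={a, c, e, f}   OUT={a, b, c, e, f}
  B4:   IN={a, b, c, e, f}   OUT={a, b, c, d, e, f}
  B5:   IN={a, b, c, d, e, f}   OUT={a, b, c, d, e, f}
  B6:   IN={a, b, c, d, e, f}   OUT={a, b, c, d, e, f}
  B7:   IN={b}   OUT={}

Merge at B0: OUT[B0] = IN[B1] = {a, c}
Applying B0's transfer function to that OUT value gives IN[B0] (row B0 above).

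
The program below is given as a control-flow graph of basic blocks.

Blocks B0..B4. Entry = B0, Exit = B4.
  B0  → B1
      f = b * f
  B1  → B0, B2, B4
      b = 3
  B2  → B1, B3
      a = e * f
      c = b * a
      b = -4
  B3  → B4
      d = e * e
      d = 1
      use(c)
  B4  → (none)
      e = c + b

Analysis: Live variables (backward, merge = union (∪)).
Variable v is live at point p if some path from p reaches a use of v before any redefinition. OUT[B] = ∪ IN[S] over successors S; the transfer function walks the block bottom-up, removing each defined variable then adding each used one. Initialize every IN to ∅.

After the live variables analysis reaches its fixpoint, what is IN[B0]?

Converged values:
  B0: | IN={b, c, e, f} | OUT={c, e, f}
  B1: | IN={c, e, f} | OUT={b, c, e, f}
  B2: | IN={b, e, f} | OUT={b, c, e, f}
  B3: | IN={b, c, e} | OUT={b, c}
  B4: | IN={b, c} | OUT={}

Merge at B0: OUT[B0] = IN[B1] = {c, e, f}
Applying B0's transfer function to that OUT value gives IN[B0] (row B0 above).

Answer: {b, c, e, f}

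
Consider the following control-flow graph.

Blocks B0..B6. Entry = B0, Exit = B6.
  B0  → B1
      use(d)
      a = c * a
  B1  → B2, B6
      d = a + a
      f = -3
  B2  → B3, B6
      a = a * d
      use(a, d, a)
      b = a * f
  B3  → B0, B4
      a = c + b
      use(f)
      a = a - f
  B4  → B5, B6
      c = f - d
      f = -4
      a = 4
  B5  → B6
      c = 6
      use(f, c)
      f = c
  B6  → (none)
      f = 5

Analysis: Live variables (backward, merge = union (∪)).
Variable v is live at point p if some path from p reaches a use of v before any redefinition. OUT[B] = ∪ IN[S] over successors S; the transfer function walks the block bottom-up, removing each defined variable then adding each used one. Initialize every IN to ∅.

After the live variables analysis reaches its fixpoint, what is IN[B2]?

Answer: {a, c, d, f}

Trace:
Fixpoint table:
  B0:  IN={a, c, d}  OUT={a, c}
  B1:  IN={a, c}  OUT={a, c, d, f}
  B2:  IN={a, c, d, f}  OUT={b, c, d, f}
  B3:  IN={b, c, d, f}  OUT={a, c, d, f}
  B4:  IN={d, f}  OUT={f}
  B5:  IN={f}  OUT={}
  B6:  IN={}  OUT={}

Merge at B2: OUT[B2] = IN[B3] ⊔ IN[B6] = {b, c, d, f}
Applying B2's transfer function to that OUT value gives IN[B2] (row B2 above).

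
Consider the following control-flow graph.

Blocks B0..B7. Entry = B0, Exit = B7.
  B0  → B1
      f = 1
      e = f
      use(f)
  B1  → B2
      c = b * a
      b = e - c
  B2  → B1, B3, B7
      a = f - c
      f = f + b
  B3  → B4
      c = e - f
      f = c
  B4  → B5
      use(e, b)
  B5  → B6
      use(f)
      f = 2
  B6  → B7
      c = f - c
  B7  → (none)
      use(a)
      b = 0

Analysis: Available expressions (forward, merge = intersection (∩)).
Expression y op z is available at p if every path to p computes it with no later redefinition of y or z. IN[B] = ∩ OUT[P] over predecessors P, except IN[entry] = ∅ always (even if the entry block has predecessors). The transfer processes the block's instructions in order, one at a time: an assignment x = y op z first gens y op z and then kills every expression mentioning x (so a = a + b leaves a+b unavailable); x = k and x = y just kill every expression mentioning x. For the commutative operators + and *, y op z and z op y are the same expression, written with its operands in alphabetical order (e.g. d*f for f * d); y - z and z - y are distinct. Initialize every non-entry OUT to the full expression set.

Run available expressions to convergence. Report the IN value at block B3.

Per-block solution:
  B0: | IN={} | OUT={}
  B1: | IN={} | OUT={e-c}
  B2: | IN={e-c} | OUT={e-c}
  B3: | IN={e-c} | OUT={}
  B4: | IN={} | OUT={}
  B5: | IN={} | OUT={}
  B6: | IN={} | OUT={}
  B7: | IN={} | OUT={}

Merge at B3: IN[B3] = OUT[B2] = {e-c}

Answer: {e-c}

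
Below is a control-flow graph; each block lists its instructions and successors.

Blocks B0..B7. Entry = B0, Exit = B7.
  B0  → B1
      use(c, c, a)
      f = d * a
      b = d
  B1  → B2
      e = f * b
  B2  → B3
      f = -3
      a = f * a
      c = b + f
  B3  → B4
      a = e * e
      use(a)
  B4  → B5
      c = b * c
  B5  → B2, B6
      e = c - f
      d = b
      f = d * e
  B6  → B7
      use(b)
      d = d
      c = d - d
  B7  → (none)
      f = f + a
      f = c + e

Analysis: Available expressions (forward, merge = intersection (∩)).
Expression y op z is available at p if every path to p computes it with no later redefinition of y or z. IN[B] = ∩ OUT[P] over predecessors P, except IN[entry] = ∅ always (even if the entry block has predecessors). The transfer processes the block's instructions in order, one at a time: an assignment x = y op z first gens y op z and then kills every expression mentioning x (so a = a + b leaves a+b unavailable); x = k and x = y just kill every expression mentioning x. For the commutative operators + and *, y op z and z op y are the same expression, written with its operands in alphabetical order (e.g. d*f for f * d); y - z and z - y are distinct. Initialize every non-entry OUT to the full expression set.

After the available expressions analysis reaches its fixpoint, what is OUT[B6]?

Answer: {d-d}

Derivation:
Converged values:
  B0: | IN={} | OUT={a*d}
  B1: | IN={a*d} | OUT={a*d, b*f}
  B2: | IN={} | OUT={b+f}
  B3: | IN={b+f} | OUT={b+f, e*e}
  B4: | IN={b+f, e*e} | OUT={b+f, e*e}
  B5: | IN={b+f, e*e} | OUT={d*e}
  B6: | IN={d*e} | OUT={d-d}
  B7: | IN={d-d} | OUT={c+e, d-d}

Merge at B6: IN[B6] = OUT[B5] = {d*e}
Applying B6's transfer function to that IN value gives OUT[B6] (row B6 above).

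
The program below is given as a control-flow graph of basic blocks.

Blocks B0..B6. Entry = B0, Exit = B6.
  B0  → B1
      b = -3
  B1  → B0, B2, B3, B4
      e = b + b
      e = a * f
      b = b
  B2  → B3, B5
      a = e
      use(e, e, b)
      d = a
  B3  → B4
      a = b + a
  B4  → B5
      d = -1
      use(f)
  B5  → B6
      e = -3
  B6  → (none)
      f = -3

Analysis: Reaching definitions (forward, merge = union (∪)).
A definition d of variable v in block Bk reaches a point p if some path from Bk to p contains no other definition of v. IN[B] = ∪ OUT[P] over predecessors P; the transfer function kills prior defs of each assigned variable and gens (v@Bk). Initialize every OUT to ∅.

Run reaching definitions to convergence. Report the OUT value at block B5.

Fixpoint table:
  B0:  IN={b@B1, e@B1}  OUT={b@B0, e@B1}
  B1:  IN={b@B0, e@B1}  OUT={b@B1, e@B1}
  B2:  IN={b@B1, e@B1}  OUT={a@B2, b@B1, d@B2, e@B1}
  B3:  IN={a@B2, b@B1, d@B2, e@B1}  OUT={a@B3, b@B1, d@B2, e@B1}
  B4:  IN={a@B3, b@B1, d@B2, e@B1}  OUT={a@B3, b@B1, d@B4, e@B1}
  B5:  IN={a@B2, a@B3, b@B1, d@B2, d@B4, e@B1}  OUT={a@B2, a@B3, b@B1, d@B2, d@B4, e@B5}
  B6:  IN={a@B2, a@B3, b@B1, d@B2, d@B4, e@B5}  OUT={a@B2, a@B3, b@B1, d@B2, d@B4, e@B5, f@B6}

Merge at B5: IN[B5] = OUT[B2] ⊔ OUT[B4] = {a@B2, a@B3, b@B1, d@B2, d@B4, e@B1}
Applying B5's transfer function to that IN value gives OUT[B5] (row B5 above).

Answer: {a@B2, a@B3, b@B1, d@B2, d@B4, e@B5}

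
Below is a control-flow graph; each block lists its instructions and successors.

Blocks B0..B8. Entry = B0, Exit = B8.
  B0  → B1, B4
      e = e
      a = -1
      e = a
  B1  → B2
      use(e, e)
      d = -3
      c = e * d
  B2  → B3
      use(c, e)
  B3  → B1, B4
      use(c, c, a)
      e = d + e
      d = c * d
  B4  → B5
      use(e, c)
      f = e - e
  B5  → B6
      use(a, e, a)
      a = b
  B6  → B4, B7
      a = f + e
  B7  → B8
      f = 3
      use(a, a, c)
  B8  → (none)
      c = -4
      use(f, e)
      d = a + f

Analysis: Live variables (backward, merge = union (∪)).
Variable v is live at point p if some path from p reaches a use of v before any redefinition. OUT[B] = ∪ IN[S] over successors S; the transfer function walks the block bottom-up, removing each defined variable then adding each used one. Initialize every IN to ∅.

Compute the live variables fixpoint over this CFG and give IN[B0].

Answer: {b, c, e}

Trace:
Fixpoint table:
  B0:  IN={b, c, e}  OUT={a, b, c, e}
  B1:  IN={a, b, e}  OUT={a, b, c, d, e}
  B2:  IN={a, b, c, d, e}  OUT={a, b, c, d, e}
  B3:  IN={a, b, c, d, e}  OUT={a, b, c, e}
  B4:  IN={a, b, c, e}  OUT={a, b, c, e, f}
  B5:  IN={a, b, c, e, f}  OUT={b, c, e, f}
  B6:  IN={b, c, e, f}  OUT={a, b, c, e}
  B7:  IN={a, c, e}  OUT={a, e, f}
  B8:  IN={a, e, f}  OUT={}

Merge at B0: OUT[B0] = IN[B1] ⊔ IN[B4] = {a, b, c, e}
Applying B0's transfer function to that OUT value gives IN[B0] (row B0 above).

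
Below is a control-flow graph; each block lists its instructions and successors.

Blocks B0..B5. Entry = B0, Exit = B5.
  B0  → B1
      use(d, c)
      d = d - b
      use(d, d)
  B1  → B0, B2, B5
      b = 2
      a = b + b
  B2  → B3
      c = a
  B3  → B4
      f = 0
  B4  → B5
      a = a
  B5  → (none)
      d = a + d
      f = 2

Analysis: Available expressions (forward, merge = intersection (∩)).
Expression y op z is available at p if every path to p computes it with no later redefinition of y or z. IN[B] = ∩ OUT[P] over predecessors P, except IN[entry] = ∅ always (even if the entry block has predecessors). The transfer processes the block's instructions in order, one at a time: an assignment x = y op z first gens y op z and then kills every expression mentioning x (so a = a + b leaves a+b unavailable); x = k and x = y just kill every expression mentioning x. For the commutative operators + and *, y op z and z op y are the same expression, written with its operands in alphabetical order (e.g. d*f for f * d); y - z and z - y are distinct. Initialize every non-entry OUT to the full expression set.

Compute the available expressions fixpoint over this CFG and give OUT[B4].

Converged values:
  B0:   IN={}   OUT={}
  B1:   IN={}   OUT={b+b}
  B2:   IN={b+b}   OUT={b+b}
  B3:   IN={b+b}   OUT={b+b}
  B4:   IN={b+b}   OUT={b+b}
  B5:   IN={b+b}   OUT={b+b}

Merge at B4: IN[B4] = OUT[B3] = {b+b}
Applying B4's transfer function to that IN value gives OUT[B4] (row B4 above).

Answer: {b+b}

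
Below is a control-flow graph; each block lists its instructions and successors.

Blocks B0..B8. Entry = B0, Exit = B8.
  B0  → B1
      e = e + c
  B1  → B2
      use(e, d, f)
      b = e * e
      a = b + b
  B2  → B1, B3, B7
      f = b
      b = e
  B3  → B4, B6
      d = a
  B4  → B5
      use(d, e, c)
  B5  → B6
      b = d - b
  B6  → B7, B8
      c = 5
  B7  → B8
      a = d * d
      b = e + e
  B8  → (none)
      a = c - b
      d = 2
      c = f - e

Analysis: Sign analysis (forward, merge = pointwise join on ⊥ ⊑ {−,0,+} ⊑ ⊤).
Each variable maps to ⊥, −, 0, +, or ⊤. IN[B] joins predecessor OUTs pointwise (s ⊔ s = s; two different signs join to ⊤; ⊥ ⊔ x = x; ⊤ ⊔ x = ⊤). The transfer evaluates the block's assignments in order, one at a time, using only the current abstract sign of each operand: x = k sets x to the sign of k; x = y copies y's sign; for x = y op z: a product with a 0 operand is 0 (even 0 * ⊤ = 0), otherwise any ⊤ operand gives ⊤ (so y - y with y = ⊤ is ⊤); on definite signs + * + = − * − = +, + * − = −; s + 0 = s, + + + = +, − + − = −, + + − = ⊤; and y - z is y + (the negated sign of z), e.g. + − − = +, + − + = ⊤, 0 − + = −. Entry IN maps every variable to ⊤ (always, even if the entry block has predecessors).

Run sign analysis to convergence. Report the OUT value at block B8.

Answer: {a: ⊤, b: ⊤, c: ⊤, d: +, e: ⊤, f: ⊤}

Derivation:
Fixpoint table:
  B0:  IN=(all ⊤)  OUT=(all ⊤)
  B1:  IN=(all ⊤)  OUT=(all ⊤)
  B2:  IN=(all ⊤)  OUT=(all ⊤)
  B3:  IN=(all ⊤)  OUT=(all ⊤)
  B4:  IN=(all ⊤)  OUT=(all ⊤)
  B5:  IN=(all ⊤)  OUT=(all ⊤)
  B6:  IN=(all ⊤)  OUT={c:+; rest ⊤}
  B7:  IN=(all ⊤)  OUT=(all ⊤)
  B8:  IN=(all ⊤)  OUT={d:+; rest ⊤}

Merge at B8: IN[B8] = OUT[B6] ⊔ OUT[B7] = {a: ⊤, b: ⊤, c: ⊤, d: ⊤, e: ⊤, f: ⊤}
Applying B8's transfer function to that IN value gives OUT[B8] (row B8 above).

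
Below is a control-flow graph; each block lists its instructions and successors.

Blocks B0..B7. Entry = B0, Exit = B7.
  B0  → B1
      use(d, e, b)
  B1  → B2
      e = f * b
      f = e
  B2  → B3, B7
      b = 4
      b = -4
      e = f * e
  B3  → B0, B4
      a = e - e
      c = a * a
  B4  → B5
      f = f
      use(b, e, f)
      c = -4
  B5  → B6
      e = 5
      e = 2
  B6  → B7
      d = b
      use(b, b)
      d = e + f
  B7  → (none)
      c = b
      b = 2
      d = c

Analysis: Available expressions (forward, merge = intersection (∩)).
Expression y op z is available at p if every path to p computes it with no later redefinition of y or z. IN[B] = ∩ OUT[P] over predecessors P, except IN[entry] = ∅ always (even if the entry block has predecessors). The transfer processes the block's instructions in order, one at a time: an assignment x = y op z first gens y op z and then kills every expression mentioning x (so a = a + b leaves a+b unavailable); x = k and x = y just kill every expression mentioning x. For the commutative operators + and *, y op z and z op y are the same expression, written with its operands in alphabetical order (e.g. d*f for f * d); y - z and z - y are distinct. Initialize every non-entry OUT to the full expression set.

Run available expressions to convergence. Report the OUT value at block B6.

Answer: {a*a, e+f}

Trace:
Fixpoint table:
  B0: | IN={} | OUT={}
  B1: | IN={} | OUT={}
  B2: | IN={} | OUT={}
  B3: | IN={} | OUT={a*a, e-e}
  B4: | IN={a*a, e-e} | OUT={a*a, e-e}
  B5: | IN={a*a, e-e} | OUT={a*a}
  B6: | IN={a*a} | OUT={a*a, e+f}
  B7: | IN={} | OUT={}

Merge at B6: IN[B6] = OUT[B5] = {a*a}
Applying B6's transfer function to that IN value gives OUT[B6] (row B6 above).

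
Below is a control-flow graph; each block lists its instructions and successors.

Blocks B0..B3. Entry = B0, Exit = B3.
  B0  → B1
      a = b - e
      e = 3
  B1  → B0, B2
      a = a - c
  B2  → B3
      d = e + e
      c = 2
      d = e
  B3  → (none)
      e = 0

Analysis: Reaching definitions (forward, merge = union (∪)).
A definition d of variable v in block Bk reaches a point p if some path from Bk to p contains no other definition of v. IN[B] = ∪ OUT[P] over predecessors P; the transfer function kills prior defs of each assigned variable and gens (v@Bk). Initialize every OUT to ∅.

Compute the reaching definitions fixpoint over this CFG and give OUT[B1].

Per-block solution:
  B0:   IN={a@B1, e@B0}   OUT={a@B0, e@B0}
  B1:   IN={a@B0, e@B0}   OUT={a@B1, e@B0}
  B2:   IN={a@B1, e@B0}   OUT={a@B1, c@B2, d@B2, e@B0}
  B3:   IN={a@B1, c@B2, d@B2, e@B0}   OUT={a@B1, c@B2, d@B2, e@B3}

Merge at B1: IN[B1] = OUT[B0] = {a@B0, e@B0}
Applying B1's transfer function to that IN value gives OUT[B1] (row B1 above).

Answer: {a@B1, e@B0}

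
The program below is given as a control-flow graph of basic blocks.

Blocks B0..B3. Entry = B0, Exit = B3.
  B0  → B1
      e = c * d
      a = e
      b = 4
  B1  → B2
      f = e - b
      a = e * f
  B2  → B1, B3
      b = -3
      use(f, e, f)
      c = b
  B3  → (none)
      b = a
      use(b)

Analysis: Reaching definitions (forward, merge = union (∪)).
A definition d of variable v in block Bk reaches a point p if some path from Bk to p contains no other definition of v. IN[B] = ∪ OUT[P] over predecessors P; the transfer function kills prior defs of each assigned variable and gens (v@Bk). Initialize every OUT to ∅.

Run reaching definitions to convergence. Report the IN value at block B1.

Answer: {a@B0, a@B1, b@B0, b@B2, c@B2, e@B0, f@B1}

Working:
Converged values:
  B0: | IN={} | OUT={a@B0, b@B0, e@B0}
  B1: | IN={a@B0, a@B1, b@B0, b@B2, c@B2, e@B0, f@B1} | OUT={a@B1, b@B0, b@B2, c@B2, e@B0, f@B1}
  B2: | IN={a@B1, b@B0, b@B2, c@B2, e@B0, f@B1} | OUT={a@B1, b@B2, c@B2, e@B0, f@B1}
  B3: | IN={a@B1, b@B2, c@B2, e@B0, f@B1} | OUT={a@B1, b@B3, c@B2, e@B0, f@B1}

Merge at B1: IN[B1] = OUT[B0] ⊔ OUT[B2] = {a@B0, a@B1, b@B0, b@B2, c@B2, e@B0, f@B1}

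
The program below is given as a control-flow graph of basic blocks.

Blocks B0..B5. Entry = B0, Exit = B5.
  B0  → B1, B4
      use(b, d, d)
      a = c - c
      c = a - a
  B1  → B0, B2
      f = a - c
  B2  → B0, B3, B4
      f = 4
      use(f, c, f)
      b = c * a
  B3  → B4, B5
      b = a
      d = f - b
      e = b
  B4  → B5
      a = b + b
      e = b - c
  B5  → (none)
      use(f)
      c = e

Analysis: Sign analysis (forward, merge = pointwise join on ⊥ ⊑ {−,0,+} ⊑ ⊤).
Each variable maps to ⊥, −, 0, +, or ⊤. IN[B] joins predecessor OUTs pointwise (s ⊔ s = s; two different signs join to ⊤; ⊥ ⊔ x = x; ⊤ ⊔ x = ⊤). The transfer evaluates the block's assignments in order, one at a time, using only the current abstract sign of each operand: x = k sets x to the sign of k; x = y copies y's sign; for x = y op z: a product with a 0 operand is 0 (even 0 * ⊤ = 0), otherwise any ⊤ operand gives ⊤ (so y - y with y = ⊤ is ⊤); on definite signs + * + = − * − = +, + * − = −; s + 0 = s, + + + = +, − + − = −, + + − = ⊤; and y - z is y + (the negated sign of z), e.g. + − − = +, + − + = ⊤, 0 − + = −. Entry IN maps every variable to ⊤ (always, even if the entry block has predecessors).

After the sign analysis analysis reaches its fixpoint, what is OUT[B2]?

Answer: {a: ⊤, b: ⊤, c: ⊤, d: ⊤, e: ⊤, f: +}

Derivation:
Per-block solution:
  B0: | IN=(all ⊤) | OUT=(all ⊤)
  B1: | IN=(all ⊤) | OUT=(all ⊤)
  B2: | IN=(all ⊤) | OUT={f:+; rest ⊤}
  B3: | IN={f:+; rest ⊤} | OUT={f:+; rest ⊤}
  B4: | IN=(all ⊤) | OUT=(all ⊤)
  B5: | IN=(all ⊤) | OUT=(all ⊤)

Merge at B2: IN[B2] = OUT[B1] = {a: ⊤, b: ⊤, c: ⊤, d: ⊤, e: ⊤, f: ⊤}
Applying B2's transfer function to that IN value gives OUT[B2] (row B2 above).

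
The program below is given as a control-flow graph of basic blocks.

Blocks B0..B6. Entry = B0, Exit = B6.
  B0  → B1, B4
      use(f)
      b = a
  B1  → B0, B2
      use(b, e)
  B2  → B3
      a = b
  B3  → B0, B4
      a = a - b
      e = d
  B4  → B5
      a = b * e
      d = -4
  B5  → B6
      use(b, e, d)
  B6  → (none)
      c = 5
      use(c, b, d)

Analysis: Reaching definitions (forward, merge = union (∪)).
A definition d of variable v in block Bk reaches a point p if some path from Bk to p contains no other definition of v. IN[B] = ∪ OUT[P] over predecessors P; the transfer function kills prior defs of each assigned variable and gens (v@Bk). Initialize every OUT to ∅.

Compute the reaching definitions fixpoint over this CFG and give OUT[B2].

Answer: {a@B2, b@B0, e@B3}

Trace:
Converged values:
  B0:   IN={a@B3, b@B0, e@B3}   OUT={a@B3, b@B0, e@B3}
  B1:   IN={a@B3, b@B0, e@B3}   OUT={a@B3, b@B0, e@B3}
  B2:   IN={a@B3, b@B0, e@B3}   OUT={a@B2, b@B0, e@B3}
  B3:   IN={a@B2, b@B0, e@B3}   OUT={a@B3, b@B0, e@B3}
  B4:   IN={a@B3, b@B0, e@B3}   OUT={a@B4, b@B0, d@B4, e@B3}
  B5:   IN={a@B4, b@B0, d@B4, e@B3}   OUT={a@B4, b@B0, d@B4, e@B3}
  B6:   IN={a@B4, b@B0, d@B4, e@B3}   OUT={a@B4, b@B0, c@B6, d@B4, e@B3}

Merge at B2: IN[B2] = OUT[B1] = {a@B3, b@B0, e@B3}
Applying B2's transfer function to that IN value gives OUT[B2] (row B2 above).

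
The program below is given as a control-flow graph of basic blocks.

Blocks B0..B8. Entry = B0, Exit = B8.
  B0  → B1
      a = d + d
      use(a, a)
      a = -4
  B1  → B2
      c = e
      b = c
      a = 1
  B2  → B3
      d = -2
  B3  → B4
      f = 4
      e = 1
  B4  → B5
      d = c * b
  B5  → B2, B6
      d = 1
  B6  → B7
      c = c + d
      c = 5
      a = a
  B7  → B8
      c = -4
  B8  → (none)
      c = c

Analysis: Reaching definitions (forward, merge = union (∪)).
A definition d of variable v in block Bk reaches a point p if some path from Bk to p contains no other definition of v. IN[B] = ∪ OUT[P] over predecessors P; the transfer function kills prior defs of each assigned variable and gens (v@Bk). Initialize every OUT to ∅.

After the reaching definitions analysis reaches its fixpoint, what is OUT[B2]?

Fixpoint table:
  B0:  IN={}  OUT={a@B0}
  B1:  IN={a@B0}  OUT={a@B1, b@B1, c@B1}
  B2:  IN={a@B1, b@B1, c@B1, d@B5, e@B3, f@B3}  OUT={a@B1, b@B1, c@B1, d@B2, e@B3, f@B3}
  B3:  IN={a@B1, b@B1, c@B1, d@B2, e@B3, f@B3}  OUT={a@B1, b@B1, c@B1, d@B2, e@B3, f@B3}
  B4:  IN={a@B1, b@B1, c@B1, d@B2, e@B3, f@B3}  OUT={a@B1, b@B1, c@B1, d@B4, e@B3, f@B3}
  B5:  IN={a@B1, b@B1, c@B1, d@B4, e@B3, f@B3}  OUT={a@B1, b@B1, c@B1, d@B5, e@B3, f@B3}
  B6:  IN={a@B1, b@B1, c@B1, d@B5, e@B3, f@B3}  OUT={a@B6, b@B1, c@B6, d@B5, e@B3, f@B3}
  B7:  IN={a@B6, b@B1, c@B6, d@B5, e@B3, f@B3}  OUT={a@B6, b@B1, c@B7, d@B5, e@B3, f@B3}
  B8:  IN={a@B6, b@B1, c@B7, d@B5, e@B3, f@B3}  OUT={a@B6, b@B1, c@B8, d@B5, e@B3, f@B3}

Merge at B2: IN[B2] = OUT[B1] ⊔ OUT[B5] = {a@B1, b@B1, c@B1, d@B5, e@B3, f@B3}
Applying B2's transfer function to that IN value gives OUT[B2] (row B2 above).

Answer: {a@B1, b@B1, c@B1, d@B2, e@B3, f@B3}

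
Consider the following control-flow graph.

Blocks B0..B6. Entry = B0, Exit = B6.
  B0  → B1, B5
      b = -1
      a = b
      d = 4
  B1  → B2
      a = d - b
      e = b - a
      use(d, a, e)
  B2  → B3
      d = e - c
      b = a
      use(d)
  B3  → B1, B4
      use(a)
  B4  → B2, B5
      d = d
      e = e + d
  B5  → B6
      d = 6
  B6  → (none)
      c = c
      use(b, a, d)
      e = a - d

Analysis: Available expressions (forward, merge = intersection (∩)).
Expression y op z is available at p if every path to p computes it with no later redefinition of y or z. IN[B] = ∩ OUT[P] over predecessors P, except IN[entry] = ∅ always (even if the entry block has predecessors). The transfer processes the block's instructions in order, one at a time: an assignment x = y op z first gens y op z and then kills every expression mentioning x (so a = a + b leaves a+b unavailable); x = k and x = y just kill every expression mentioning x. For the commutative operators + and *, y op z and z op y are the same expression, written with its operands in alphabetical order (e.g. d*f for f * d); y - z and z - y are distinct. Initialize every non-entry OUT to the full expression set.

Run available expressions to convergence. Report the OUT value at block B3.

Answer: {e-c}

Derivation:
Per-block solution:
  B0: | IN={} | OUT={}
  B1: | IN={} | OUT={b-a, d-b}
  B2: | IN={} | OUT={e-c}
  B3: | IN={e-c} | OUT={e-c}
  B4: | IN={e-c} | OUT={}
  B5: | IN={} | OUT={}
  B6: | IN={} | OUT={a-d}

Merge at B3: IN[B3] = OUT[B2] = {e-c}
Applying B3's transfer function to that IN value gives OUT[B3] (row B3 above).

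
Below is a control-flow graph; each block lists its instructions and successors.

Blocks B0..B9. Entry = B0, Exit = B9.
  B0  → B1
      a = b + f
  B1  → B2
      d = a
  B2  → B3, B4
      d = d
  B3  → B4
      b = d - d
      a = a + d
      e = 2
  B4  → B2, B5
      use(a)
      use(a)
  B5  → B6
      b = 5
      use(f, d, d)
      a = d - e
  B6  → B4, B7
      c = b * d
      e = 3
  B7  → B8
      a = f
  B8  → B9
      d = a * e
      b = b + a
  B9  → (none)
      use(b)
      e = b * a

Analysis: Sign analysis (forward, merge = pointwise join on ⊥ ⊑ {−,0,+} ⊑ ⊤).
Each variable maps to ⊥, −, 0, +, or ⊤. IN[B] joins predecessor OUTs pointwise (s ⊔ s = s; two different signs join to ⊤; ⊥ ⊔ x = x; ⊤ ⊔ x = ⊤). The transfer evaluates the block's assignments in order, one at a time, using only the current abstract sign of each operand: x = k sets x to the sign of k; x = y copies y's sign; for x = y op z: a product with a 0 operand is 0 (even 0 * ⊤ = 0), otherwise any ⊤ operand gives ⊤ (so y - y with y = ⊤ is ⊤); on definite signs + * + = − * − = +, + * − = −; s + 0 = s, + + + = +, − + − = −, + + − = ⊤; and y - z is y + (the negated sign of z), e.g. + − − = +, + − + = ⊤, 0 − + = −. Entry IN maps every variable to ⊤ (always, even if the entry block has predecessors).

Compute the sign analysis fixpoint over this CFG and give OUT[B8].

Per-block solution:
  B0:  IN=(all ⊤)  OUT=(all ⊤)
  B1:  IN=(all ⊤)  OUT=(all ⊤)
  B2:  IN=(all ⊤)  OUT=(all ⊤)
  B3:  IN=(all ⊤)  OUT={e:+; rest ⊤}
  B4:  IN=(all ⊤)  OUT=(all ⊤)
  B5:  IN=(all ⊤)  OUT={b:+; rest ⊤}
  B6:  IN={b:+; rest ⊤}  OUT={b:+, e:+; rest ⊤}
  B7:  IN={b:+, e:+; rest ⊤}  OUT={b:+, e:+; rest ⊤}
  B8:  IN={b:+, e:+; rest ⊤}  OUT={e:+; rest ⊤}
  B9:  IN={e:+; rest ⊤}  OUT=(all ⊤)

Merge at B8: IN[B8] = OUT[B7] = {a: ⊤, b: +, c: ⊤, d: ⊤, e: +, f: ⊤}
Applying B8's transfer function to that IN value gives OUT[B8] (row B8 above).

Answer: {a: ⊤, b: ⊤, c: ⊤, d: ⊤, e: +, f: ⊤}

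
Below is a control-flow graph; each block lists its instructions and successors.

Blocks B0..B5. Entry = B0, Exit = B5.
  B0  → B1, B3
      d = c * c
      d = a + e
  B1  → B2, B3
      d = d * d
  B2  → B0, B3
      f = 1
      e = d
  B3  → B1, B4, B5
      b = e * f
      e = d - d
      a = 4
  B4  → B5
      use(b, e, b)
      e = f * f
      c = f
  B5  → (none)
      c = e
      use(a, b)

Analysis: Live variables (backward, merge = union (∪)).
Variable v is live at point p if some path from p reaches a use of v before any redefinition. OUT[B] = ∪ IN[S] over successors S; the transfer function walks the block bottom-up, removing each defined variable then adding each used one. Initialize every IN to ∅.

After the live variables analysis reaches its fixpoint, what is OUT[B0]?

Converged values:
  B0:   IN={a, c, e, f}   OUT={a, c, d, e, f}
  B1:   IN={a, c, d, e, f}   OUT={a, c, d, e, f}
  B2:   IN={a, c, d}   OUT={a, c, d, e, f}
  B3:   IN={c, d, e, f}   OUT={a, b, c, d, e, f}
  B4:   IN={a, b, e, f}   OUT={a, b, e}
  B5:   IN={a, b, e}   OUT={}

Merge at B0: OUT[B0] = IN[B1] ⊔ IN[B3] = {a, c, d, e, f}

Answer: {a, c, d, e, f}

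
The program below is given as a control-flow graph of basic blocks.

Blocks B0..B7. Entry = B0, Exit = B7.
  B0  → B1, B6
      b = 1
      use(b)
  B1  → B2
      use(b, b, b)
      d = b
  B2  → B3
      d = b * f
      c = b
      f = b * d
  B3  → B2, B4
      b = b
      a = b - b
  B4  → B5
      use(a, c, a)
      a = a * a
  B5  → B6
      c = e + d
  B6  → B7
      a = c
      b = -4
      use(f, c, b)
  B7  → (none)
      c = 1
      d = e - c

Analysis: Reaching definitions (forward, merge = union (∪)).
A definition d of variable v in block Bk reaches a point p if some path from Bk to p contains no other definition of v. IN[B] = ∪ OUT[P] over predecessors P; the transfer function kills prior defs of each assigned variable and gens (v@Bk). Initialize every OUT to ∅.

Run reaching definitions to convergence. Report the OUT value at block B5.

Answer: {a@B4, b@B3, c@B5, d@B2, f@B2}

Trace:
Converged values:
  B0: | IN={} | OUT={b@B0}
  B1: | IN={b@B0} | OUT={b@B0, d@B1}
  B2: | IN={a@B3, b@B0, b@B3, c@B2, d@B1, d@B2, f@B2} | OUT={a@B3, b@B0, b@B3, c@B2, d@B2, f@B2}
  B3: | IN={a@B3, b@B0, b@B3, c@B2, d@B2, f@B2} | OUT={a@B3, b@B3, c@B2, d@B2, f@B2}
  B4: | IN={a@B3, b@B3, c@B2, d@B2, f@B2} | OUT={a@B4, b@B3, c@B2, d@B2, f@B2}
  B5: | IN={a@B4, b@B3, c@B2, d@B2, f@B2} | OUT={a@B4, b@B3, c@B5, d@B2, f@B2}
  B6: | IN={a@B4, b@B0, b@B3, c@B5, d@B2, f@B2} | OUT={a@B6, b@B6, c@B5, d@B2, f@B2}
  B7: | IN={a@B6, b@B6, c@B5, d@B2, f@B2} | OUT={a@B6, b@B6, c@B7, d@B7, f@B2}

Merge at B5: IN[B5] = OUT[B4] = {a@B4, b@B3, c@B2, d@B2, f@B2}
Applying B5's transfer function to that IN value gives OUT[B5] (row B5 above).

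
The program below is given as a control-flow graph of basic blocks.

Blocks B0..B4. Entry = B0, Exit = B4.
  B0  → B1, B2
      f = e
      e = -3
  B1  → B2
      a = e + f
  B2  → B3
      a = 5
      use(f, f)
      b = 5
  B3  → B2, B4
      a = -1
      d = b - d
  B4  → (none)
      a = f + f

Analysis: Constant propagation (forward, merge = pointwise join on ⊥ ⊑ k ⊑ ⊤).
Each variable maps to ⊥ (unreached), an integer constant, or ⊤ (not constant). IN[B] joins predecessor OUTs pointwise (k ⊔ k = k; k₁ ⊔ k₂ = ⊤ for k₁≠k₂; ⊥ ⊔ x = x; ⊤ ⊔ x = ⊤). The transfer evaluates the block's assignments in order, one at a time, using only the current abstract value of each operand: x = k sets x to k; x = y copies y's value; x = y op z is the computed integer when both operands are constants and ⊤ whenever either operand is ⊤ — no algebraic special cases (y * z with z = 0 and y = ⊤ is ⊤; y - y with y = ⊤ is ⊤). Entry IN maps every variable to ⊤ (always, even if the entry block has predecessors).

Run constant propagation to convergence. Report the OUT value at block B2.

Answer: {a: 5, b: 5, c: ⊤, d: ⊤, e: -3, f: ⊤}

Derivation:
Converged values:
  B0:   IN=(all ⊤)   OUT={e:-3; rest ⊤}
  B1:   IN={e:-3; rest ⊤}   OUT={e:-3; rest ⊤}
  B2:   IN={e:-3; rest ⊤}   OUT={a:5, b:5, e:-3; rest ⊤}
  B3:   IN={a:5, b:5, e:-3; rest ⊤}   OUT={a:-1, b:5, e:-3; rest ⊤}
  B4:   IN={a:-1, b:5, e:-3; rest ⊤}   OUT={b:5, e:-3; rest ⊤}

Merge at B2: IN[B2] = OUT[B0] ⊔ OUT[B1] ⊔ OUT[B3] = {a: ⊤, b: ⊤, c: ⊤, d: ⊤, e: -3, f: ⊤}
Applying B2's transfer function to that IN value gives OUT[B2] (row B2 above).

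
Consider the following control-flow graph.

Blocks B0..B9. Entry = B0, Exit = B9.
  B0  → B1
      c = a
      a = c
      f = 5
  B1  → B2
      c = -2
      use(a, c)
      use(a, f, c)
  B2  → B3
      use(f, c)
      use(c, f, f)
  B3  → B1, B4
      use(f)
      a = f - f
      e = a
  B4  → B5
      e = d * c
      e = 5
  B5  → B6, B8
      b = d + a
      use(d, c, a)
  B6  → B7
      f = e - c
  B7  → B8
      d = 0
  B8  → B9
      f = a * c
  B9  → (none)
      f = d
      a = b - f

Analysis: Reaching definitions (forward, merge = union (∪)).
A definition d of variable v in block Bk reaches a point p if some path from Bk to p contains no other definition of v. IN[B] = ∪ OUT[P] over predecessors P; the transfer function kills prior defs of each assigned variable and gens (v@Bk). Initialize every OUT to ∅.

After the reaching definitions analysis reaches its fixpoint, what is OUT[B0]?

Converged values:
  B0:  IN={}  OUT={a@B0, c@B0, f@B0}
  B1:  IN={a@B0, a@B3, c@B0, c@B1, e@B3, f@B0}  OUT={a@B0, a@B3, c@B1, e@B3, f@B0}
  B2:  IN={a@B0, a@B3, c@B1, e@B3, f@B0}  OUT={a@B0, a@B3, c@B1, e@B3, f@B0}
  B3:  IN={a@B0, a@B3, c@B1, e@B3, f@B0}  OUT={a@B3, c@B1, e@B3, f@B0}
  B4:  IN={a@B3, c@B1, e@B3, f@B0}  OUT={a@B3, c@B1, e@B4, f@B0}
  B5:  IN={a@B3, c@B1, e@B4, f@B0}  OUT={a@B3, b@B5, c@B1, e@B4, f@B0}
  B6:  IN={a@B3, b@B5, c@B1, e@B4, f@B0}  OUT={a@B3, b@B5, c@B1, e@B4, f@B6}
  B7:  IN={a@B3, b@B5, c@B1, e@B4, f@B6}  OUT={a@B3, b@B5, c@B1, d@B7, e@B4, f@B6}
  B8:  IN={a@B3, b@B5, c@B1, d@B7, e@B4, f@B0, f@B6}  OUT={a@B3, b@B5, c@B1, d@B7, e@B4, f@B8}
  B9:  IN={a@B3, b@B5, c@B1, d@B7, e@B4, f@B8}  OUT={a@B9, b@B5, c@B1, d@B7, e@B4, f@B9}

B0 is the boundary node: IN[B0] = {}
Applying B0's transfer function to that IN value gives OUT[B0] (row B0 above).

Answer: {a@B0, c@B0, f@B0}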